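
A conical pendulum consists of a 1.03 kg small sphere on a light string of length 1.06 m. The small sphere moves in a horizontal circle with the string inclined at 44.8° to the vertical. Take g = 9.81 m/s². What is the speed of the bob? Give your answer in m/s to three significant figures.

2.70 m/s

The radius of the circle is r = L sinθ = 1.06 × sin 44.8° = 0.7469 m.
Horizontally T sinθ = mv²/r and vertically T cosθ = mg, so tanθ = v²/(rg).
v = √(r g tanθ) = √(0.7469 × 9.81 × 0.9930) = √7.276 = 2.697 m/s.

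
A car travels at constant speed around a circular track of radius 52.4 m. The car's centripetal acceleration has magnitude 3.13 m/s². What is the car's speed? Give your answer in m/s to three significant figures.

a_c = v²/r ⇒ v = √(a_c · r) = √(3.13 × 52.4) = √164.0 = 12.81 m/s.

12.8 m/s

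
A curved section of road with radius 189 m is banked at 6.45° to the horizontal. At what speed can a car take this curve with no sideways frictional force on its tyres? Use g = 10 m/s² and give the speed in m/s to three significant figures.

On a frictionless banked curve, N sinθ = mv²/r and N cosθ = mg, so tanθ = v²/(rg).
v = √(r g tanθ) = √(189 × 10.0 × tan 6.45°) = √(189 × 10.0 × 0.1131) = √213.7 = 14.62 m/s.

14.6 m/s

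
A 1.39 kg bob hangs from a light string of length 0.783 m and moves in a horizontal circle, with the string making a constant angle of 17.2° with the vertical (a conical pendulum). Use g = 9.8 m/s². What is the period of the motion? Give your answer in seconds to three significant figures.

1.74 s

r = L sinθ = 0.2315 m. From T sinθ = mω²r and T cosθ = mg: tanθ = ω²r/g, so ω² = g tanθ / r = g/(L cosθ).
ω = √(g/(L cosθ)) = √(9.8/(0.783 × 0.9553)) = √13.10 = 3.620 rad/s.
Period = 2π/ω = 1.736 s.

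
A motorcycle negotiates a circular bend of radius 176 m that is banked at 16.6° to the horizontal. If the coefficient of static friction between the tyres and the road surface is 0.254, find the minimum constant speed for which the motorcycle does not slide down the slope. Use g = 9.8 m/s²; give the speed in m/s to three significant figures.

8.41 m/s

At the minimum speed, friction acts up the slope at its limiting value f = μN. Radially (horizontal, toward centre): N sinθ − μN cosθ = mv²/r. Vertically: N cosθ + μN sinθ = mg.
Dividing: v² = r g (sinθ − μcosθ)/(cosθ + μsinθ).
sinθ − μcosθ = 0.2857 − 0.254×0.9583 = 0.04227; cosθ + μsinθ = 0.9583 + 0.254×0.2857 = 1.031.
v² = 176 × 9.8 × 0.04227/1.031 = 70.73 m²/s², so v = 8.410 m/s.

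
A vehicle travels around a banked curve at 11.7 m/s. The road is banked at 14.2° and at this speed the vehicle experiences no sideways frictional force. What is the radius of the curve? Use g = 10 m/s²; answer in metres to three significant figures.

54.1 m

Frictionless banking: tanθ = v²/(rg), so r = v²/(g tanθ).
r = (11.7)²/(10.0 × tan 14.2°) = 136.9/(10.0 × 0.2530) = 136.9/2.530 = 54.10 m.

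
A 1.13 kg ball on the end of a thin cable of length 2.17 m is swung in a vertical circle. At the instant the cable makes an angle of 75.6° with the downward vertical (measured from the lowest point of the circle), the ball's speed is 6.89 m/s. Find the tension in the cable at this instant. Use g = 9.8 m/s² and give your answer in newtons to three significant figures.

Take the radial direction toward the centre of the circle as positive. The component of the weight along the string toward the centre is −mg cos φ (φ measured from the bottom), so Newton's second law along the string gives T − mg cos φ = m v²/r.
cos 75.6° = 0.2487, so T = m(v²/r + g cos φ) = 1.13 × ((6.89)²/2.17 + 9.8 × 0.2487) = 1.13 × (21.88 + (2.437)) = 1.13 × 24.31 = 27.47 N.

27.5 N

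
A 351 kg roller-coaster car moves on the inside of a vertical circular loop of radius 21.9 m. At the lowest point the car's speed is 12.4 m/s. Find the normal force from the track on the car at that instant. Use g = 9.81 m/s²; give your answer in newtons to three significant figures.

At the lowest point, N points up (toward the centre) and the weight mg points down (away from the centre), so the net inward force is N − mg = mv²/r.
N = m(v²/r + g) = 351 × ((12.4)²/21.9 + 9.81) = 351 × (7.021 + 9.81) = 351 × 16.83 = 5908 N.

5910 N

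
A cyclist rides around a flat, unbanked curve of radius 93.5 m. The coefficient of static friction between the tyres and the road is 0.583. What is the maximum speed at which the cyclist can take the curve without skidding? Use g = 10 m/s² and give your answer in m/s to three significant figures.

23.3 m/s

Friction provides the centripetal force on a flat curve. At maximum speed it is at its limiting value: μ_s m g = m v²/r.
Mass cancels: v_max = √(μ_s g r) = √(0.583 × 10.0 × 93.5) = √545.1 = 23.35 m/s.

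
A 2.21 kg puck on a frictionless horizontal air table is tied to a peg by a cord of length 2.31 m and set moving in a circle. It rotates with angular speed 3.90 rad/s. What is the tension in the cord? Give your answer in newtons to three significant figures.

77.6 N

v = ωr = 3.90 × 2.31 = 9.009 m/s.
The tension is the only horizontal force, so it supplies the full centripetal force: T = m v²/r = 2.21 × (9.009)²/2.31 = 2.21 × 81.16/2.31 = 77.65 N.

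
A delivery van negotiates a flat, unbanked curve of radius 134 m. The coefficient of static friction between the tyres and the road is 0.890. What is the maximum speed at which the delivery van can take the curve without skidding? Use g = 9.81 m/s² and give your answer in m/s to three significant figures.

34.2 m/s

Friction provides the centripetal force on a flat curve. At maximum speed it is at its limiting value: μ_s m g = m v²/r.
Mass cancels: v_max = √(μ_s g r) = √(0.890 × 9.81 × 134) = √1170 = 34.20 m/s.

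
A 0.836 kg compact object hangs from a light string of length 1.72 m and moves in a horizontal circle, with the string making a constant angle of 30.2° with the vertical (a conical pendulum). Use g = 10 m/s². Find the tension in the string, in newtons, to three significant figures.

Vertically the bob has no acceleration, so T cosθ = mg.
T = mg/cosθ = 0.836 × 10.0 / cos 30.2° = 8.360/0.8643 = 9.673 N.

9.67 N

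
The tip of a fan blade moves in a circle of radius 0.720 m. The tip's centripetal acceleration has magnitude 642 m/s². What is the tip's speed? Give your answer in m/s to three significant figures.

21.5 m/s

a_c = v²/r ⇒ v = √(a_c · r) = √(642 × 0.720) = √462.2 = 21.50 m/s.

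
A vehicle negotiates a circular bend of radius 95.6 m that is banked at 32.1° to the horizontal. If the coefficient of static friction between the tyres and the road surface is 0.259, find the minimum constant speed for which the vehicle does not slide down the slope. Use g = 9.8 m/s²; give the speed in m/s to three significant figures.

At the minimum speed, friction acts up the slope at its limiting value f = μN. Radially (horizontal, toward centre): N sinθ − μN cosθ = mv²/r. Vertically: N cosθ + μN sinθ = mg.
Dividing: v² = r g (sinθ − μcosθ)/(cosθ + μsinθ).
sinθ − μcosθ = 0.5314 − 0.259×0.8471 = 0.3120; cosθ + μsinθ = 0.8471 + 0.259×0.5314 = 0.9848.
v² = 95.6 × 9.8 × 0.3120/0.9848 = 296.8 m²/s², so v = 17.23 m/s.

17.2 m/s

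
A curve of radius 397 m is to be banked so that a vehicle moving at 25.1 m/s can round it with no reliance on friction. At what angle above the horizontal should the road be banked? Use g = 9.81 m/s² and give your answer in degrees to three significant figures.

With no friction, the horizontal component of the normal force provides the centripetal force: N sinθ = mv²/r, while N cosθ = mg vertically.
Dividing: tanθ = v²/(r g) = (25.1)²/(397 × 9.81) = 630.0/3895 = 0.1618.
θ = arctan(0.1618) = 9.189°.

9.19°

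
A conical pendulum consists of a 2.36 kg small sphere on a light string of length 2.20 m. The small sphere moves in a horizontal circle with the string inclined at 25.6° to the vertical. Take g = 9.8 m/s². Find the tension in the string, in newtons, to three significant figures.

25.6 N

Vertically the bob has no acceleration, so T cosθ = mg.
T = mg/cosθ = 2.36 × 9.8 / cos 25.6° = 23.13/0.9018 = 25.65 N.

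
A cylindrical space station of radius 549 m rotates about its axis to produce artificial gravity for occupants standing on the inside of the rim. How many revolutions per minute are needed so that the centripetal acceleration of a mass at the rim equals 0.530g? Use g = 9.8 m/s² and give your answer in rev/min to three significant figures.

Require ω²r = 0.530g, so ω = √(0.530 × 9.8/549) = 0.09727 rad/s.
In rev/min: ω × 60/(2π) = 0.09727 × 60/(2π) = 0.9288 rev/min.

0.929 rev/min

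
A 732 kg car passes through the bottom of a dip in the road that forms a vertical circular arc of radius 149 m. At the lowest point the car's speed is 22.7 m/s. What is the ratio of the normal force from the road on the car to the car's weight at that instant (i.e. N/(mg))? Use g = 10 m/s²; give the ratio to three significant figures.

1.35

At the bottom, N − mg = mv²/r, so N = m(v²/r + g) and N/(mg) = v²/(rg) + 1 = (22.7)²/(149 × 10.0) + 1 = 0.3458 + 1 = 1.346.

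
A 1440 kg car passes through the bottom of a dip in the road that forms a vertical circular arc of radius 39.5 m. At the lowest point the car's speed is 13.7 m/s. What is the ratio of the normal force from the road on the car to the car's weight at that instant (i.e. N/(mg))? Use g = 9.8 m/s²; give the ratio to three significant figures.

At the bottom, N − mg = mv²/r, so N = m(v²/r + g) and N/(mg) = v²/(rg) + 1 = (13.7)²/(39.5 × 9.8) + 1 = 0.4849 + 1 = 1.485.

1.48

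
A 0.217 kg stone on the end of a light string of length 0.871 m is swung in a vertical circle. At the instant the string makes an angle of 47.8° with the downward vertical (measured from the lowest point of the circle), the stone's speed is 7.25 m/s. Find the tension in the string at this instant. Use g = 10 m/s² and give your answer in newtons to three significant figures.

Take the radial direction toward the centre of the circle as positive. The component of the weight along the string toward the centre is −mg cos φ (φ measured from the bottom), so Newton's second law along the string gives T − mg cos φ = m v²/r.
cos 47.8° = 0.6717, so T = m(v²/r + g cos φ) = 0.217 × ((7.25)²/0.871 + 10.0 × 0.6717) = 0.217 × (60.35 + (6.717)) = 0.217 × 67.06 = 14.55 N.

14.6 N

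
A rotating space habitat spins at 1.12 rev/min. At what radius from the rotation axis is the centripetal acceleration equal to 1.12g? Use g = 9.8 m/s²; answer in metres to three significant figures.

798 m

ω = 1.12 rev/min × 2π/60 = 0.1173 rad/s.
a_c = ω²r = 1.12g ⇒ r = 1.12 × 9.8 / (0.1173)² = 10.98/0.01376 = 797.9 m.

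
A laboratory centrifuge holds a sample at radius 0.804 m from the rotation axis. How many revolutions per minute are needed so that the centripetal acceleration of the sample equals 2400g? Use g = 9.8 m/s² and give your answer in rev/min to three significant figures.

1630 rev/min

Require ω²r = 2400g, so ω = √(2400 × 9.8/0.804) = 171.0 rad/s.
In rev/min: ω × 60/(2π) = 171.0 × 60/(2π) = 1633 rev/min.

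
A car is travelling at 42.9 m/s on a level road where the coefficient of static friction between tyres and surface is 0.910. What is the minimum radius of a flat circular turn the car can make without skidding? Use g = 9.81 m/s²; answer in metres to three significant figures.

206 m

At the limit, μ_s m g = m v²/r, so r_min = v²/(μ_s g) = (42.9)²/(0.910 × 9.81) = 1840/8.927 = 206.2 m.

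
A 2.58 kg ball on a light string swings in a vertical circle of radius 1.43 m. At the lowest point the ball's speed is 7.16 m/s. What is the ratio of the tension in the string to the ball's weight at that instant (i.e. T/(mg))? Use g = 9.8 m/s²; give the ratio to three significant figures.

4.66

At the bottom, T − mg = mv²/r, so T = m(v²/r + g) and T/(mg) = v²/(rg) + 1 = (7.16)²/(1.43 × 9.8) + 1 = 3.658 + 1 = 4.658.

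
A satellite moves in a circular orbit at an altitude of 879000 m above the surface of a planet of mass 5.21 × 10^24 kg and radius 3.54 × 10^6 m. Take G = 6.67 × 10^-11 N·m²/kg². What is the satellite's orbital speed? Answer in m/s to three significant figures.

8870 m/s

Orbital radius r = R + h = 3.54 × 10^6 + 879000 = 4.419 × 10^6 m.
Gravity supplies the centripetal force: G M m / r² = m v² / r, so v = √(GM/r).
v = √(6.67 × 10^-11 × 5.21 × 10^24 / 4.419 × 10^6) = √(7.864 × 10^7) = 8868 m/s.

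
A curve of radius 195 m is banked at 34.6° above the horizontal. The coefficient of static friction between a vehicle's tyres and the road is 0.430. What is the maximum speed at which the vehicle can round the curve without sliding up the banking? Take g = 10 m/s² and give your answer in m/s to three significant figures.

55.7 m/s

At the maximum speed, friction acts down the slope at its limiting value f = μN. Radially (horizontal, toward centre): N sinθ + μN cosθ = mv²/r. Vertically: N cosθ − μN sinθ = mg.
Dividing: v² = r g (sinθ + μcosθ)/(cosθ − μsinθ).
sinθ + μcosθ = 0.5678 + 0.430×0.8231 = 0.9218; cosθ − μsinθ = 0.8231 − 0.430×0.5678 = 0.5790.
v² = 195 × 10.0 × 0.9218/0.5790 = 3105 m²/s², so v = 55.72 m/s.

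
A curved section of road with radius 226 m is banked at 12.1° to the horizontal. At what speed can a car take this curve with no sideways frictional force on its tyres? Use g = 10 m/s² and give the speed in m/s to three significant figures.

22.0 m/s

On a frictionless banked curve, N sinθ = mv²/r and N cosθ = mg, so tanθ = v²/(rg).
v = √(r g tanθ) = √(226 × 10.0 × tan 12.1°) = √(226 × 10.0 × 0.2144) = √484.5 = 22.01 m/s.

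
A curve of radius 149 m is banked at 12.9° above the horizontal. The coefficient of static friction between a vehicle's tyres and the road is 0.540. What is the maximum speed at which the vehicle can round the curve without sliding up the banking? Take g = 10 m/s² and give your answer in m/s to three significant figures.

36.2 m/s

At the maximum speed, friction acts down the slope at its limiting value f = μN. Radially (horizontal, toward centre): N sinθ + μN cosθ = mv²/r. Vertically: N cosθ − μN sinθ = mg.
Dividing: v² = r g (sinθ + μcosθ)/(cosθ − μsinθ).
sinθ + μcosθ = 0.2233 + 0.540×0.9748 = 0.7496; cosθ − μsinθ = 0.9748 − 0.540×0.2233 = 0.8542.
v² = 149 × 10.0 × 0.7496/0.8542 = 1308 m²/s², so v = 36.16 m/s.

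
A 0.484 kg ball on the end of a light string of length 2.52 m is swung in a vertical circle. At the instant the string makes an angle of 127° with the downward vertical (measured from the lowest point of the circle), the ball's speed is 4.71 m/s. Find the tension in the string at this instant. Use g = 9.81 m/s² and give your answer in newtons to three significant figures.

1.40 N

Take the radial direction toward the centre of the circle as positive. The component of the weight along the string toward the centre is −mg cos φ (φ measured from the bottom), so Newton's second law along the string gives T − mg cos φ = m v²/r.
cos 127° = -0.6018, so T = m(v²/r + g cos φ) = 0.484 × ((4.71)²/2.52 + 9.81 × -0.6018) = 0.484 × (8.803 + (-5.904)) = 0.484 × 2.899 = 1.403 N.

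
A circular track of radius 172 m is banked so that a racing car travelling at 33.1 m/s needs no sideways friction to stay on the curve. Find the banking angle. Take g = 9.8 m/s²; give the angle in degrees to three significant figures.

With no friction, the horizontal component of the normal force provides the centripetal force: N sinθ = mv²/r, while N cosθ = mg vertically.
Dividing: tanθ = v²/(r g) = (33.1)²/(172 × 9.8) = 1096/1686 = 0.6500.
θ = arctan(0.6500) = 33.02°.

33.0°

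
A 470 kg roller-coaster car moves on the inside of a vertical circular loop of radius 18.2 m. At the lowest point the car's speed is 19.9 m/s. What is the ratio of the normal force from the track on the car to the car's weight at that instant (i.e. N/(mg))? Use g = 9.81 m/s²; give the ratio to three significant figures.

3.22

At the bottom, N − mg = mv²/r, so N = m(v²/r + g) and N/(mg) = v²/(rg) + 1 = (19.9)²/(18.2 × 9.81) + 1 = 2.218 + 1 = 3.218.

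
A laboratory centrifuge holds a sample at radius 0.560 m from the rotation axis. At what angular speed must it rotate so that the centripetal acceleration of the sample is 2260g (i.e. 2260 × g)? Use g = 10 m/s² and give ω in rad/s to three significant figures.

201 rad/s

Centripetal acceleration a_c = ω²r. Setting ω²r = 2260g:
ω = √(2260g / r) = √(2260 × 10.0 / 0.560) = √40360 = 200.9 rad/s.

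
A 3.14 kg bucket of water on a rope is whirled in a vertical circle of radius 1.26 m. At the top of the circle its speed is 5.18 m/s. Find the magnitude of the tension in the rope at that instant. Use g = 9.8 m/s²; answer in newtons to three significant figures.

At the top, both T and the weight mg point inward (toward the centre), so T + mg = mv²/r.
T = m(v²/r − g) = 3.14 × ((5.18)²/1.26 − 9.8) = 3.14 × (21.30 − 9.8) = 3.14 × 11.50 = 36.10 N.

36.1 N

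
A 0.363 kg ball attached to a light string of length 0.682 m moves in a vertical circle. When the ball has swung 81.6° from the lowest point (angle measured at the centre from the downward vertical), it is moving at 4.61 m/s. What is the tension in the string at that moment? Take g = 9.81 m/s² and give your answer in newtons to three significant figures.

Take the radial direction toward the centre of the circle as positive. The component of the weight along the string toward the centre is −mg cos φ (φ measured from the bottom), so Newton's second law along the string gives T − mg cos φ = m v²/r.
cos 81.6° = 0.1461, so T = m(v²/r + g cos φ) = 0.363 × ((4.61)²/0.682 + 9.81 × 0.1461) = 0.363 × (31.16 + (1.433)) = 0.363 × 32.59 = 11.83 N.

11.8 N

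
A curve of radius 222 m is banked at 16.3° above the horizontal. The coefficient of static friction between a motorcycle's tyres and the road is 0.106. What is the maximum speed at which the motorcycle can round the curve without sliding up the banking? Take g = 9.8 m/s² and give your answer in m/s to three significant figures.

At the maximum speed, friction acts down the slope at its limiting value f = μN. Radially (horizontal, toward centre): N sinθ + μN cosθ = mv²/r. Vertically: N cosθ − μN sinθ = mg.
Dividing: v² = r g (sinθ + μcosθ)/(cosθ − μsinθ).
sinθ + μcosθ = 0.2807 + 0.106×0.9598 = 0.3824; cosθ − μsinθ = 0.9598 − 0.106×0.2807 = 0.9301.
v² = 222 × 9.8 × 0.3824/0.9301 = 894.5 m²/s², so v = 29.91 m/s.

29.9 m/s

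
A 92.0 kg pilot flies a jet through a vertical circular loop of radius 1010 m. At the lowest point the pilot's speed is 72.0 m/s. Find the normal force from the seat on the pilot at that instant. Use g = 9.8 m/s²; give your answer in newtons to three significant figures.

At the lowest point, N points up (toward the centre) and the weight mg points down (away from the centre), so the net inward force is N − mg = mv²/r.
N = m(v²/r + g) = 92.0 × ((72.0)²/1010 + 9.8) = 92.0 × (5.133 + 9.8) = 92.0 × 14.93 = 1374 N.

1370 N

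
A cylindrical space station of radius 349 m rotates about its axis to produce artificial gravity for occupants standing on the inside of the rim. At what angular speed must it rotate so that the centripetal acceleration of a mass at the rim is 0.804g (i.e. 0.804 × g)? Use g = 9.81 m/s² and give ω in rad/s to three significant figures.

0.150 rad/s

Centripetal acceleration a_c = ω²r. Setting ω²r = 0.804g:
ω = √(0.804g / r) = √(0.804 × 9.81 / 349) = √0.02260 = 0.1503 rad/s.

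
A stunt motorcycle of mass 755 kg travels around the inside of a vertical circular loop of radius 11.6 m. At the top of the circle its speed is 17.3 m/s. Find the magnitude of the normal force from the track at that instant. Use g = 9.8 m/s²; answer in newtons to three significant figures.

12100 N

At the top, both N and the weight mg point inward (toward the centre), so N + mg = mv²/r.
N = m(v²/r − g) = 755 × ((17.3)²/11.6 − 9.8) = 755 × (25.80 − 9.8) = 755 × 16.00 = 12080 N.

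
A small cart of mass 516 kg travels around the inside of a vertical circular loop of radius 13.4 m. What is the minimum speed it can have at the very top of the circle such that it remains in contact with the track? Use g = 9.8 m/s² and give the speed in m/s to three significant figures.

11.5 m/s

At the top, both weight mg and N point toward the centre: N + mg = mv²/r.
At minimum speed N → 0, so mg = mv_min²/r ⇒ v_min = √(g r) = √(9.8 × 13.4) = 11.46 m/s.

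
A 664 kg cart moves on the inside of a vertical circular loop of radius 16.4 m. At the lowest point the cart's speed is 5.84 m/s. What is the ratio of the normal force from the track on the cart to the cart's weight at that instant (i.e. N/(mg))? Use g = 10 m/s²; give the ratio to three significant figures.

At the bottom, N − mg = mv²/r, so N = m(v²/r + g) and N/(mg) = v²/(rg) + 1 = (5.84)²/(16.4 × 10.0) + 1 = 0.2080 + 1 = 1.208.

1.21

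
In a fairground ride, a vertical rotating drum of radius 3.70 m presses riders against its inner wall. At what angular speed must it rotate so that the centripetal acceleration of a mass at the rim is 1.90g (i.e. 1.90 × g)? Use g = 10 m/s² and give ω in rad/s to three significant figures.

Centripetal acceleration a_c = ω²r. Setting ω²r = 1.90g:
ω = √(1.90g / r) = √(1.90 × 10.0 / 3.70) = √5.135 = 2.266 rad/s.

2.27 rad/s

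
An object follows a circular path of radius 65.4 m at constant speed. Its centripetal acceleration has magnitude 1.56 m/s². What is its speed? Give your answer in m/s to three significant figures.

a_c = v²/r ⇒ v = √(a_c · r) = √(1.56 × 65.4) = √102.0 = 10.10 m/s.

10.1 m/s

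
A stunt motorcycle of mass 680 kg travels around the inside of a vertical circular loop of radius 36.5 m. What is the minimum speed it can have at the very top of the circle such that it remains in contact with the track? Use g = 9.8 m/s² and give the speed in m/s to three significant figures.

At the highest point the centre is directly below, so both the weight and N act inward: N + mg = mv²/r.
At minimum speed N → 0, so mg = mv_min²/r ⇒ v_min = √(g r) = √(9.8 × 36.5) = 18.91 m/s.

18.9 m/s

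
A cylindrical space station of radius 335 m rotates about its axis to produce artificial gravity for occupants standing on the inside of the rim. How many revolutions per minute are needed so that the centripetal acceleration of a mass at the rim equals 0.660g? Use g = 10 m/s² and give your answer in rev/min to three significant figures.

Require ω²r = 0.660g, so ω = √(0.660 × 10.0/335) = 0.1404 rad/s.
In rev/min: ω × 60/(2π) = 0.1404 × 60/(2π) = 1.340 rev/min.

1.34 rev/min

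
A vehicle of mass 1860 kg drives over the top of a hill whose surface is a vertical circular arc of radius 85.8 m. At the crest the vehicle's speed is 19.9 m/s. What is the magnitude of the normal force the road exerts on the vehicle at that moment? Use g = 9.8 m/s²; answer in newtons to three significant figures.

9640 N

At the crest the centripetal acceleration points downward (toward the centre of the arc), so mg − N = mv²/r.
N = m(g − v²/r) = 1860 × (9.8 − (19.9)²/85.8) = 1860 × (9.8 − 4.616) = 1860 × 5.184 = 9643 N.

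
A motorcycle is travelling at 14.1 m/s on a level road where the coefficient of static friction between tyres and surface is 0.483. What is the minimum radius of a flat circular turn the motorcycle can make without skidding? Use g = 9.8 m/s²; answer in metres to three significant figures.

42.0 m

At the limit, μ_s m g = m v²/r, so r_min = v²/(μ_s g) = (14.1)²/(0.483 × 9.8) = 198.8/4.733 = 42.00 m.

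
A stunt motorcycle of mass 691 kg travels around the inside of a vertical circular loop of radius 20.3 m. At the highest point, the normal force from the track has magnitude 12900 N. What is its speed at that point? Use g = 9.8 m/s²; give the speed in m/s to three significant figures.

At the top, N + mg = mv²/r, so v = √(r(N/m + g)) = √(20.3 × (12900/691 + 9.8)) = √(20.3 × 28.47) = √577.9 = 24.04 m/s.

24.0 m/s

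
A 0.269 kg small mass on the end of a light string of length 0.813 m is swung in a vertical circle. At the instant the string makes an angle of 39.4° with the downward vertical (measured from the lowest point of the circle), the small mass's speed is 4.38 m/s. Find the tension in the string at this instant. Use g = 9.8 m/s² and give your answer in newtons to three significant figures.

Take the radial direction toward the centre of the circle as positive. The component of the weight along the string toward the centre is −mg cos φ (φ measured from the bottom), so Newton's second law along the string gives T − mg cos φ = m v²/r.
cos 39.4° = 0.7727, so T = m(v²/r + g cos φ) = 0.269 × ((4.38)²/0.813 + 9.8 × 0.7727) = 0.269 × (23.60 + (7.573)) = 0.269 × 31.17 = 8.385 N.

8.38 N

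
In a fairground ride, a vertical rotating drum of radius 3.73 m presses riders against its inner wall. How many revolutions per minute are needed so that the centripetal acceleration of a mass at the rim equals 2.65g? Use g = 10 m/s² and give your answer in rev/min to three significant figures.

25.5 rev/min

Require ω²r = 2.65g, so ω = √(2.65 × 10.0/3.73) = 2.665 rad/s.
In rev/min: ω × 60/(2π) = 2.665 × 60/(2π) = 25.45 rev/min.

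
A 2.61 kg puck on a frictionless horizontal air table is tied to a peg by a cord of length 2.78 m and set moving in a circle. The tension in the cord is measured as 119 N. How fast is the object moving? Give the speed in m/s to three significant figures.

T = m v²/r ⇒ v = √(T r / m) = √(119 × 2.78 / 2.61) = √126.8 = 11.26 m/s.

11.3 m/s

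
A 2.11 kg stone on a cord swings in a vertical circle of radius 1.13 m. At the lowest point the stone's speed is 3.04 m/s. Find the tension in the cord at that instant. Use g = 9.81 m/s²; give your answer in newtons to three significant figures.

38.0 N

At the lowest point, T points up (toward the centre) and the weight mg points down (away from the centre), so the net inward force is T − mg = mv²/r.
T = m(v²/r + g) = 2.11 × ((3.04)²/1.13 + 9.81) = 2.11 × (8.178 + 9.81) = 2.11 × 17.99 = 37.96 N.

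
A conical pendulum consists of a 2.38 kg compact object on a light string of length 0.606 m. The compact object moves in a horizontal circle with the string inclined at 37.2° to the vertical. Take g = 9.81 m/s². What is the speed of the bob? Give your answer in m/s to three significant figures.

1.65 m/s

The radius of the circle is r = L sinθ = 0.606 × sin 37.2° = 0.3664 m.
Horizontally T sinθ = mv²/r and vertically T cosθ = mg, so tanθ = v²/(rg).
v = √(r g tanθ) = √(0.3664 × 9.81 × 0.7590) = √2.728 = 1.652 m/s.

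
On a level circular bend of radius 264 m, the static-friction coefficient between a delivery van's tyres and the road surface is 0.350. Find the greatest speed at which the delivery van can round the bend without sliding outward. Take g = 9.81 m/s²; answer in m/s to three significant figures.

On a flat curve, static friction is the only horizontal force, so it must supply the full centripetal force: μ_s m g = m v²/r.
Mass cancels: v_max = √(μ_s g r) = √(0.350 × 9.81 × 264) = √906.4 = 30.11 m/s.

30.1 m/s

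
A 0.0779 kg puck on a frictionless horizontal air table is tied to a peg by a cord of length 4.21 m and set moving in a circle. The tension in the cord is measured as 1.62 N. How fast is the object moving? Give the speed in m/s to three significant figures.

9.36 m/s

T = m v²/r ⇒ v = √(T r / m) = √(1.62 × 4.21 / 0.0779) = √87.55 = 9.357 m/s.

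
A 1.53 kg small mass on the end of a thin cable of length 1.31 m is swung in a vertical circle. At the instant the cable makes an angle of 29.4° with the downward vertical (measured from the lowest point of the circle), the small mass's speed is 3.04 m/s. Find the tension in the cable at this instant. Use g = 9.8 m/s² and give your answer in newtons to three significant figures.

23.9 N

Take the radial direction toward the centre of the circle as positive. The component of the weight along the string toward the centre is −mg cos φ (φ measured from the bottom), so Newton's second law along the string gives T − mg cos φ = m v²/r.
cos 29.4° = 0.8712, so T = m(v²/r + g cos φ) = 1.53 × ((3.04)²/1.31 + 9.8 × 0.8712) = 1.53 × (7.055 + (8.538)) = 1.53 × 15.59 = 23.86 N.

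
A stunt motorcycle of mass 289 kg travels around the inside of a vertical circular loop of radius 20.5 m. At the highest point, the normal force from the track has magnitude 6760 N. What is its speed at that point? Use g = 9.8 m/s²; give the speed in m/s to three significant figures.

At the top, N + mg = mv²/r, so v = √(r(N/m + g)) = √(20.5 × (6760/289 + 9.8)) = √(20.5 × 33.19) = √680.4 = 26.08 m/s.

26.1 m/s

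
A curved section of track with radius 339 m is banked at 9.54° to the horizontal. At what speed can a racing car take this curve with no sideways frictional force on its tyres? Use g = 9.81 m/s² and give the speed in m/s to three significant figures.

On a frictionless banked curve, N sinθ = mv²/r and N cosθ = mg, so tanθ = v²/(rg).
v = √(r g tanθ) = √(339 × 9.81 × tan 9.54°) = √(339 × 9.81 × 0.1681) = √558.9 = 23.64 m/s.

23.6 m/s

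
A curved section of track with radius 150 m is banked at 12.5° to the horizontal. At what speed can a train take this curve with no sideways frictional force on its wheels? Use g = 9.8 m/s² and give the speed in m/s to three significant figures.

On a frictionless banked curve, N sinθ = mv²/r and N cosθ = mg, so tanθ = v²/(rg).
v = √(r g tanθ) = √(150 × 9.8 × tan 12.5°) = √(150 × 9.8 × 0.2217) = √325.9 = 18.05 m/s.

18.1 m/s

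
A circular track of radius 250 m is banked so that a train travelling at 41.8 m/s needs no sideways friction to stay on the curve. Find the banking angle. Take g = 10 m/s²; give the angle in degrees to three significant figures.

34.9°

For a frictionless banked turn: horizontally N sinθ = mv²/r and vertically N cosθ = mg.
Dividing: tanθ = v²/(r g) = (41.8)²/(250 × 10.0) = 1747/2500 = 0.6989.
θ = arctan(0.6989) = 34.95°.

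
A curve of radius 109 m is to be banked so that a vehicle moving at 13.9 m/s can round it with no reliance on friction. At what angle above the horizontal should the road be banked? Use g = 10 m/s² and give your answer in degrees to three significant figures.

10.1°

For a frictionless banked turn: horizontally N sinθ = mv²/r and vertically N cosθ = mg.
Dividing: tanθ = v²/(r g) = (13.9)²/(109 × 10.0) = 193.2/1090 = 0.1773.
θ = arctan(0.1773) = 10.05°.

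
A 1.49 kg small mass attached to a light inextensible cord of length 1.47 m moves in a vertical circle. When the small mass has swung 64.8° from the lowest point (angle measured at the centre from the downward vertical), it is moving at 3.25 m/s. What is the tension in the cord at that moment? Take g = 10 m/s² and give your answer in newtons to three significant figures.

17.1 N

Take the radial direction toward the centre of the circle as positive. The component of the weight along the string toward the centre is −mg cos φ (φ measured from the bottom), so Newton's second law along the string gives T − mg cos φ = m v²/r.
cos 64.8° = 0.4258, so T = m(v²/r + g cos φ) = 1.49 × ((3.25)²/1.47 + 10.0 × 0.4258) = 1.49 × (7.185 + (4.258)) = 1.49 × 11.44 = 17.05 N.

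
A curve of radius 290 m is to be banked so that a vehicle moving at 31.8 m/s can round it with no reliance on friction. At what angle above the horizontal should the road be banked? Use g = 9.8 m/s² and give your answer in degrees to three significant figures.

For a frictionless banked turn: horizontally N sinθ = mv²/r and vertically N cosθ = mg.
Dividing: tanθ = v²/(r g) = (31.8)²/(290 × 9.8) = 1011/2842 = 0.3558.
θ = arctan(0.3558) = 19.59°.

19.6°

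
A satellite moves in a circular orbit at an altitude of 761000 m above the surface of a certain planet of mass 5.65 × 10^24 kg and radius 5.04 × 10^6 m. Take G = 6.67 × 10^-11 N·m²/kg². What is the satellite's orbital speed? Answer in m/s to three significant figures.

Orbital radius r = R + h = 5.04 × 10^6 + 761000 = 5.801 × 10^6 m.
Gravity supplies the centripetal force: G M m / r² = m v² / r, so v = √(GM/r).
v = √(6.67 × 10^-11 × 5.65 × 10^24 / 5.801 × 10^6) = √(6.496 × 10^7) = 8060 m/s.

8060 m/s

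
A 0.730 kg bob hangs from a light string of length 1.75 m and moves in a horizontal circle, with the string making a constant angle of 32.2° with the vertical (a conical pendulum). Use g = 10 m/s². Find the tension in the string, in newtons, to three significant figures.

Vertically the bob has no acceleration, so T cosθ = mg.
T = mg/cosθ = 0.730 × 10.0 / cos 32.2° = 7.300/0.8462 = 8.627 N.

8.63 N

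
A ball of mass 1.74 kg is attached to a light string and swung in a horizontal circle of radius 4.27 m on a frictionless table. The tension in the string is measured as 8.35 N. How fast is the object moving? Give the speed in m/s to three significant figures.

T = m v²/r ⇒ v = √(T r / m) = √(8.35 × 4.27 / 1.74) = √20.49 = 4.527 m/s.

4.53 m/s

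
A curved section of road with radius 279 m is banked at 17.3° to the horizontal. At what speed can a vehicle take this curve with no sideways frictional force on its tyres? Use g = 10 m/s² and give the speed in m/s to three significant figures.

On a frictionless banked curve, N sinθ = mv²/r and N cosθ = mg, so tanθ = v²/(rg).
v = √(r g tanθ) = √(279 × 10.0 × tan 17.3°) = √(279 × 10.0 × 0.3115) = √869.0 = 29.48 m/s.

29.5 m/s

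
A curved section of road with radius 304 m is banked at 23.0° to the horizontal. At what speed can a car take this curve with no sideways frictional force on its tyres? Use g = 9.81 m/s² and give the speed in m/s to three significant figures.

On a frictionless banked curve, N sinθ = mv²/r and N cosθ = mg, so tanθ = v²/(rg).
v = √(r g tanθ) = √(304 × 9.81 × tan 23.0°) = √(304 × 9.81 × 0.4245) = √1266 = 35.58 m/s.

35.6 m/s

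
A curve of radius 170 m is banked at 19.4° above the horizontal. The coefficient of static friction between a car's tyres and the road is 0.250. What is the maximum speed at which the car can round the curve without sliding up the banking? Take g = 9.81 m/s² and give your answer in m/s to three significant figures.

33.2 m/s

At the maximum speed, friction acts down the slope at its limiting value f = μN. Radially (horizontal, toward centre): N sinθ + μN cosθ = mv²/r. Vertically: N cosθ − μN sinθ = mg.
Dividing: v² = r g (sinθ + μcosθ)/(cosθ − μsinθ).
sinθ + μcosθ = 0.3322 + 0.250×0.9432 = 0.5680; cosθ − μsinθ = 0.9432 − 0.250×0.3322 = 0.8602.
v² = 170 × 9.81 × 0.5680/0.8602 = 1101 m²/s², so v = 33.18 m/s.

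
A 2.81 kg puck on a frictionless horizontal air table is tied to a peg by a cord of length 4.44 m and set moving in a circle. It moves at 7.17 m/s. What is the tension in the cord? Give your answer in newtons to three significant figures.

32.5 N

The tension is the only horizontal force, so it supplies the full centripetal force: T = m v²/r = 2.81 × (7.170)²/4.44 = 2.81 × 51.41/4.44 = 32.54 N.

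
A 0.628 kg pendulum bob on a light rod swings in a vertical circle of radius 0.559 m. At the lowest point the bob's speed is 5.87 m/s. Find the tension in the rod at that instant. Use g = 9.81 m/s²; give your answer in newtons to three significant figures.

At the lowest point, T points up (toward the centre) and the weight mg points down (away from the centre), so the net inward force is T − mg = mv²/r.
T = m(v²/r + g) = 0.628 × ((5.87)²/0.559 + 9.81) = 0.628 × (61.64 + 9.81) = 0.628 × 71.45 = 44.87 N.

44.9 N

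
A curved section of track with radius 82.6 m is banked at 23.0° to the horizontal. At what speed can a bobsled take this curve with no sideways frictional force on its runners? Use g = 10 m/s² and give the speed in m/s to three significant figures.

18.7 m/s

On a frictionless banked curve, N sinθ = mv²/r and N cosθ = mg, so tanθ = v²/(rg).
v = √(r g tanθ) = √(82.6 × 10.0 × tan 23.0°) = √(82.6 × 10.0 × 0.4245) = √350.6 = 18.72 m/s.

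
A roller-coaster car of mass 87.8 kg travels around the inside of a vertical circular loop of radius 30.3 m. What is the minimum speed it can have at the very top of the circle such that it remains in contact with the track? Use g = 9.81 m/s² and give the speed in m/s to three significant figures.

17.2 m/s

At the top, both weight mg and N point toward the centre: N + mg = mv²/r.
At minimum speed N → 0, so mg = mv_min²/r ⇒ v_min = √(g r) = √(9.81 × 30.3) = 17.24 m/s.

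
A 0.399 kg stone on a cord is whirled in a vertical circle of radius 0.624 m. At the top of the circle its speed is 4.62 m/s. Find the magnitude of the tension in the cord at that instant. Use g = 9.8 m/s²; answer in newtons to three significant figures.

At the top, both T and the weight mg point inward (toward the centre), so T + mg = mv²/r.
T = m(v²/r − g) = 0.399 × ((4.62)²/0.624 − 9.8) = 0.399 × (34.21 − 9.8) = 0.399 × 24.41 = 9.738 N.

9.74 N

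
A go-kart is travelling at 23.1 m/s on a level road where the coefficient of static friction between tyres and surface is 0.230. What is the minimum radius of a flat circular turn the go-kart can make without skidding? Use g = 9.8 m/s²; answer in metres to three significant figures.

At the limit, μ_s m g = m v²/r, so r_min = v²/(μ_s g) = (23.1)²/(0.230 × 9.8) = 533.6/2.254 = 236.7 m.

237 m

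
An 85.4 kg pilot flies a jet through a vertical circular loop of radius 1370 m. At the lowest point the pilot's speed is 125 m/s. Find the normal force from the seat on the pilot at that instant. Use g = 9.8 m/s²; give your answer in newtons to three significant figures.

At the lowest point, N points up (toward the centre) and the weight mg points down (away from the centre), so the net inward force is N − mg = mv²/r.
N = m(v²/r + g) = 85.4 × ((125)²/1370 + 9.8) = 85.4 × (11.41 + 9.8) = 85.4 × 21.21 = 1811 N.

1810 N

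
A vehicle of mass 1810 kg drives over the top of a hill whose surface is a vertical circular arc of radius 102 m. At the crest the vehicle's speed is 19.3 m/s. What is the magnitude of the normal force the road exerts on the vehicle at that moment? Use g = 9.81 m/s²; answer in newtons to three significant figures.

11100 N

At the crest the centripetal acceleration points downward (toward the centre of the arc), so mg − N = mv²/r.
N = m(g − v²/r) = 1810 × (9.81 − (19.3)²/102) = 1810 × (9.81 − 3.652) = 1810 × 6.158 = 11150 N.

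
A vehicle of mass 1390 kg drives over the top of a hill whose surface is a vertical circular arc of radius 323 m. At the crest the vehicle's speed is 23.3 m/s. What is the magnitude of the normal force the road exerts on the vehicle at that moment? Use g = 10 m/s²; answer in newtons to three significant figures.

11600 N

At the crest the centripetal acceleration points downward (toward the centre of the arc), so mg − N = mv²/r.
N = m(g − v²/r) = 1390 × (10.0 − (23.3)²/323) = 1390 × (10.0 − 1.681) = 1390 × 8.319 = 11560 N.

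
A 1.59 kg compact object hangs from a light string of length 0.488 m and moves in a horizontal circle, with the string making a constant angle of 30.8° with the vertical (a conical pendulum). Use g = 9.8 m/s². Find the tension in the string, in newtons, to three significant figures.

18.1 N

Vertically the bob has no acceleration, so T cosθ = mg.
T = mg/cosθ = 1.59 × 9.8 / cos 30.8° = 15.58/0.8590 = 18.14 N.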